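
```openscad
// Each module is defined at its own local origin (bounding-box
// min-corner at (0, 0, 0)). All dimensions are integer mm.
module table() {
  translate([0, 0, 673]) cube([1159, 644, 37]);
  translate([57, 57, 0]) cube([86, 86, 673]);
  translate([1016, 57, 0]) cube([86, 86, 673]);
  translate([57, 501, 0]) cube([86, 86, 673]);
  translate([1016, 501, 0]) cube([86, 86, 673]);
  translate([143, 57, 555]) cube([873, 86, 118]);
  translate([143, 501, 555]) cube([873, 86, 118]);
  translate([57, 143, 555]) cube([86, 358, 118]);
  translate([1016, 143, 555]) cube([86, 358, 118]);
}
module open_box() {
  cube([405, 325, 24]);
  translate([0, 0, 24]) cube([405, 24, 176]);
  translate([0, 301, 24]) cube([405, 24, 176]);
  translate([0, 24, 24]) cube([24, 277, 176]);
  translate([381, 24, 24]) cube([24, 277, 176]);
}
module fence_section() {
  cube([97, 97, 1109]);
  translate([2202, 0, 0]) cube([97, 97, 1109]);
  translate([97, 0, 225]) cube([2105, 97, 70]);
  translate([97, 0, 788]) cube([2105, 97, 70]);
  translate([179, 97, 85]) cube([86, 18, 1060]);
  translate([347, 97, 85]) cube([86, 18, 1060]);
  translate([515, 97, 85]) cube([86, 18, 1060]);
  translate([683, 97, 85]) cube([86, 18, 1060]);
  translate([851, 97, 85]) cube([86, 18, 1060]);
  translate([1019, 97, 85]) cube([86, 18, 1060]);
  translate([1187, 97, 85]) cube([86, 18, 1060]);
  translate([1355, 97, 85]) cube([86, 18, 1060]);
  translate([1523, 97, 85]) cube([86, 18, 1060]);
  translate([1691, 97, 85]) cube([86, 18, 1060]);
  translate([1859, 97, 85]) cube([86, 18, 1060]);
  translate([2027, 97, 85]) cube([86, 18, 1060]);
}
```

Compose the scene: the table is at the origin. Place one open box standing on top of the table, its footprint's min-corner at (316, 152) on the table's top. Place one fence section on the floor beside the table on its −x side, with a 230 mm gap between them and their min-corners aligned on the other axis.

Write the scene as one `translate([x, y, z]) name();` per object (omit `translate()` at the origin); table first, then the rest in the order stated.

table();
translate([316, 152, 710]) open_box();
translate([-2529, 0, 0]) fence_section();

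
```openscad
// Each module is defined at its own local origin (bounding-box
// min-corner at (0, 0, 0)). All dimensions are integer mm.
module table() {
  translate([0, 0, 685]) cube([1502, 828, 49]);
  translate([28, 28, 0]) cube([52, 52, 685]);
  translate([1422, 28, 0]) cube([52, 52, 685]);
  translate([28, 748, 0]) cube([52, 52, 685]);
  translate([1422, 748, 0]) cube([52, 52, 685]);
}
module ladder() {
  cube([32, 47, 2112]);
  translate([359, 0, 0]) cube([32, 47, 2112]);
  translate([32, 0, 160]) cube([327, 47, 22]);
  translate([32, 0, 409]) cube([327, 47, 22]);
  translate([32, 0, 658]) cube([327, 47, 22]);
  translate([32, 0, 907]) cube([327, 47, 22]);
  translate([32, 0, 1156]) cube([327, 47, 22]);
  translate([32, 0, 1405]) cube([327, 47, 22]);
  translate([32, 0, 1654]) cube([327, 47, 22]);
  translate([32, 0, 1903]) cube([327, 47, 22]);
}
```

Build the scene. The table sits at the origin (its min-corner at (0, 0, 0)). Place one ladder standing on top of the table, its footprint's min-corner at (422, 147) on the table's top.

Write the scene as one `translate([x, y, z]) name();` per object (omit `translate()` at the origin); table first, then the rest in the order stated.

table();
translate([422, 147, 734]) ladder();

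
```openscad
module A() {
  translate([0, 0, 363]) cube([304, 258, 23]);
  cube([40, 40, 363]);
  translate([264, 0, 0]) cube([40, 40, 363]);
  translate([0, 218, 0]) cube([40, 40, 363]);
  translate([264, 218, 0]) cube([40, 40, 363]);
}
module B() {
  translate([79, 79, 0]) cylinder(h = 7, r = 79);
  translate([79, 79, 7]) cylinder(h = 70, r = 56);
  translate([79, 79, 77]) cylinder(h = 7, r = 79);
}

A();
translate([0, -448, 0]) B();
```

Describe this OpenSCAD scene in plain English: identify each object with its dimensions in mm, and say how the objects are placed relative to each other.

A is a simple wooden stool: a rectangular seat 304 mm (x) by 258 mm (y), 23 mm thick, top face at z = 386 mm, on four square legs, each 40×40 mm in cross-section. The legs rest on z = 0, each flush with a corner of the seat.

B is a spool: two coaxial disc flanges of radius 79 mm and thickness 7 mm, joined by a core cylinder of radius 56 mm and height 70 mm. The lower flange rests on z = 0 and the three cylinders share a vertical axis.

The spool is on the floor beside the stool on its −y side.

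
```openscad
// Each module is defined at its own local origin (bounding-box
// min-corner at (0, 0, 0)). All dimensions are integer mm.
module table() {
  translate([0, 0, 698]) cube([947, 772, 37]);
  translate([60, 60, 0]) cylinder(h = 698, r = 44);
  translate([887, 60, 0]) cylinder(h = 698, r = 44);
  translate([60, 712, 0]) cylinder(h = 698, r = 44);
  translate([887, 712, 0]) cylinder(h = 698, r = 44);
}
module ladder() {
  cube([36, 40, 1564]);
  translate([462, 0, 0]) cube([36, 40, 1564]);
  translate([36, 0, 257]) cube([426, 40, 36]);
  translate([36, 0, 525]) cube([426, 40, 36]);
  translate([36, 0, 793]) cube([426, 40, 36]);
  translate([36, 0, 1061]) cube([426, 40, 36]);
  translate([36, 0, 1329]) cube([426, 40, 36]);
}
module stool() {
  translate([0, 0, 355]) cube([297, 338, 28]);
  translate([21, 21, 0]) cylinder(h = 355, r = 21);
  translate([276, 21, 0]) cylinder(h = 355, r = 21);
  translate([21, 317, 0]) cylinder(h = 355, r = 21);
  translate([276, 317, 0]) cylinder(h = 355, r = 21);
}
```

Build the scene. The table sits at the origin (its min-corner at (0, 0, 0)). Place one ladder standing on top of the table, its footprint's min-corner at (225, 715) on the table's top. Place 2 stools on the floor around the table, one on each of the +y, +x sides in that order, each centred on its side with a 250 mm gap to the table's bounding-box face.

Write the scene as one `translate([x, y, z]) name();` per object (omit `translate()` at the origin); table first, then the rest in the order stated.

table();
translate([225, 715, 735]) ladder();
translate([325, 1022, 0]) stool();
translate([1197, 217, 0]) stool();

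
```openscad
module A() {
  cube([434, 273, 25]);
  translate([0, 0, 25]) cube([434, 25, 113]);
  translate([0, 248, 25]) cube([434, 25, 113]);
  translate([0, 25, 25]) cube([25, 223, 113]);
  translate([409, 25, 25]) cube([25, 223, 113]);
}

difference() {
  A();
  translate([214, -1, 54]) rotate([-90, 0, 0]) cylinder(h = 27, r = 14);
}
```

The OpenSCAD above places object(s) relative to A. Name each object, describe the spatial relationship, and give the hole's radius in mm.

A is an open box. The open box has a circular hole through its front wall. The hole's radius is 14 mm.

The subtracted cylinder has r = 14 mm.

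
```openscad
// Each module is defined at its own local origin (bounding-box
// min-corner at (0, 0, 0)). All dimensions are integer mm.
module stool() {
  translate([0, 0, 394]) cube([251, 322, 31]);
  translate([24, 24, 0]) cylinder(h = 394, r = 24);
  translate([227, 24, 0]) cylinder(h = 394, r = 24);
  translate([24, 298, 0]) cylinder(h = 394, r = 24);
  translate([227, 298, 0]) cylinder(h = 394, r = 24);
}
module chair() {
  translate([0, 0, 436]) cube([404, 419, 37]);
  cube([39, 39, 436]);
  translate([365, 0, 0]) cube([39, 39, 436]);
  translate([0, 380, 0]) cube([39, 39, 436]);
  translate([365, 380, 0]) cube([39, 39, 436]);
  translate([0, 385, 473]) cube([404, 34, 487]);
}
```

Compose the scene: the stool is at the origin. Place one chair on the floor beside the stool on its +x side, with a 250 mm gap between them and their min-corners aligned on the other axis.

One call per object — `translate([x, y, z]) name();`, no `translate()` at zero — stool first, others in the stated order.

stool();
translate([501, 0, 0]) chair();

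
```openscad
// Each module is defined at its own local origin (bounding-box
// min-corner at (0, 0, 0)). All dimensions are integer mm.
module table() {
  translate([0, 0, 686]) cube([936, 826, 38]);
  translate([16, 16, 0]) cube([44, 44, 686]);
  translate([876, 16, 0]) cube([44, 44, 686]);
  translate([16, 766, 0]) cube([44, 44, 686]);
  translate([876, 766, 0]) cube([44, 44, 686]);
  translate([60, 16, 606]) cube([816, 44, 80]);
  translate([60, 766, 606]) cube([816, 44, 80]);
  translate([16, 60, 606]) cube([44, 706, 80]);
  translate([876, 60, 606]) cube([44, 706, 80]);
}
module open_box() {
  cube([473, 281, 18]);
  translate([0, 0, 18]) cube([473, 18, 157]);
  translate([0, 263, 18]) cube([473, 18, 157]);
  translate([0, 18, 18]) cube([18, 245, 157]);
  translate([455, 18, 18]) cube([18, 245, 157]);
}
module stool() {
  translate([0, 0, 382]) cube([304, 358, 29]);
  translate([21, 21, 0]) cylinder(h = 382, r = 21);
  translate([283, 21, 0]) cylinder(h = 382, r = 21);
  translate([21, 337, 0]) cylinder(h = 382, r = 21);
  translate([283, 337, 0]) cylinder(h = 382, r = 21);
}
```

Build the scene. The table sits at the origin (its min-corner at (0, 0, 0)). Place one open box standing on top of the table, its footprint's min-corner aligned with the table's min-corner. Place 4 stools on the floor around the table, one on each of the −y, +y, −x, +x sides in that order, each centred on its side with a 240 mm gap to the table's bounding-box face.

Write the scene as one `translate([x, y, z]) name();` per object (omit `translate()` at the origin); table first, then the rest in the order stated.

table();
translate([0, 0, 724]) open_box();
translate([316, -598, 0]) stool();
translate([316, 1066, 0]) stool();
translate([-544, 234, 0]) stool();
translate([1176, 234, 0]) stool();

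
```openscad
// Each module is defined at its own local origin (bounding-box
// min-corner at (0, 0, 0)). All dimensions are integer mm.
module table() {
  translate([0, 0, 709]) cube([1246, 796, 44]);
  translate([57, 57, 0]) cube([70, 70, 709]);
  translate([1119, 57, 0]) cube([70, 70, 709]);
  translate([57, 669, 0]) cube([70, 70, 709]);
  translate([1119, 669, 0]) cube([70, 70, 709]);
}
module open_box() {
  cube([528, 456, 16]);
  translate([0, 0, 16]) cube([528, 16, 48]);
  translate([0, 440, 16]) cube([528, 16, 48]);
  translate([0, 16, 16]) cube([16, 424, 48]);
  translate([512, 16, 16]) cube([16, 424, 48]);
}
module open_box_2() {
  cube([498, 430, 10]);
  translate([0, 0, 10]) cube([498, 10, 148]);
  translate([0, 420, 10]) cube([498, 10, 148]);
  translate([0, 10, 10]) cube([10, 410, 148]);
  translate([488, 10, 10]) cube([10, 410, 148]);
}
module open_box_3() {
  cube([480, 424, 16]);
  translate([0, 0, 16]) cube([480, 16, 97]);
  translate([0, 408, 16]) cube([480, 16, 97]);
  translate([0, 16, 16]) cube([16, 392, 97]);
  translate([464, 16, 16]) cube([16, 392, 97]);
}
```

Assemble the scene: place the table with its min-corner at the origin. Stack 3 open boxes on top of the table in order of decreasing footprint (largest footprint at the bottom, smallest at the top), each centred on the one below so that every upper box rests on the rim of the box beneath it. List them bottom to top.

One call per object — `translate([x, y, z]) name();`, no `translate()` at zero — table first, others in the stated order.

table();
translate([359, 170, 753]) open_box();
translate([374, 183, 817]) open_box_2();
translate([383, 186, 975]) open_box_3();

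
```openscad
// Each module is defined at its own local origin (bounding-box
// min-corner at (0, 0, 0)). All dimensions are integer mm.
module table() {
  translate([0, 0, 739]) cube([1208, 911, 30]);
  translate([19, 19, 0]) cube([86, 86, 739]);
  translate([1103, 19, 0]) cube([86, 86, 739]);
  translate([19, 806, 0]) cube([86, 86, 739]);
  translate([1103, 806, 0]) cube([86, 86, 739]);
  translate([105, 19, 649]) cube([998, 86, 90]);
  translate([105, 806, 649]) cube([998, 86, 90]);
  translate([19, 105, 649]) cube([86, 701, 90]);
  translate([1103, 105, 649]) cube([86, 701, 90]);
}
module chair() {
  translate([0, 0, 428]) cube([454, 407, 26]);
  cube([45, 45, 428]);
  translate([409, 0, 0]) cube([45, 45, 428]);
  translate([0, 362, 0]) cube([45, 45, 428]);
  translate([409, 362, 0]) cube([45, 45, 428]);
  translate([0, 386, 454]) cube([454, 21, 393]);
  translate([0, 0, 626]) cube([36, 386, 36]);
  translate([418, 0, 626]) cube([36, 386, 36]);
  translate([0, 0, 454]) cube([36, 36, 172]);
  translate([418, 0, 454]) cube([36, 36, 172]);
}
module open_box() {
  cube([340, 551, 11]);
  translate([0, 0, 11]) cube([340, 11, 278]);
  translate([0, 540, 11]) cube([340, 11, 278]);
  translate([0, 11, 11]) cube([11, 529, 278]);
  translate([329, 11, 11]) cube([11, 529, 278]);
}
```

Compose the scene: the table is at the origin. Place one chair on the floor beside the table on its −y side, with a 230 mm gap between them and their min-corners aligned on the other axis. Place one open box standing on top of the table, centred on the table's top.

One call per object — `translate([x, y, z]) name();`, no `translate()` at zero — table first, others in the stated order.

table();
translate([0, -637, 0]) chair();
translate([434, 180, 769]) open_box();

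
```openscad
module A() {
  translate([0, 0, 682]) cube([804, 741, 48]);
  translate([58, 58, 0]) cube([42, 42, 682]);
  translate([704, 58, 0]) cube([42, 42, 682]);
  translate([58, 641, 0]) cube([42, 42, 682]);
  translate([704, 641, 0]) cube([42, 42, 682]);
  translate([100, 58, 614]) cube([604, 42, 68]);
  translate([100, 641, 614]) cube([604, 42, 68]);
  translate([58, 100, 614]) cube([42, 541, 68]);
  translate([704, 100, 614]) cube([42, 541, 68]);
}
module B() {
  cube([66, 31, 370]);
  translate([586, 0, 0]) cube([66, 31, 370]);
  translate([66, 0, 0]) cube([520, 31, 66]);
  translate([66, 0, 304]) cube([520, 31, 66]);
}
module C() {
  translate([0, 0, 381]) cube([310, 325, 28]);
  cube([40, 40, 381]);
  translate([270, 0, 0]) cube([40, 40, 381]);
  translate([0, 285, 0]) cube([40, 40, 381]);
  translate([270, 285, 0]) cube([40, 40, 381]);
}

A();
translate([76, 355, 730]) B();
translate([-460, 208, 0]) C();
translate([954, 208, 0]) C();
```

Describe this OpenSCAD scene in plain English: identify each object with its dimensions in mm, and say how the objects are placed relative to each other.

A is a table: top 804 mm (x) × 741 mm (y), 48 mm thick, upper face at z = 730 mm, on four 42×42 mm square legs, each inset 58 mm from the nearest pair of top edges, running from z = 0 to the bottom of the top. Four apron rails, 42 mm thick and 68 mm tall, run between adjacent legs with their top edges flush with the underside of the top and their outer faces flush with the legs' outer faces.

B is a picture frame with a 520×238 mm rectangular opening (x by z) and a uniform 66 mm border on every side. Frame depth is 31 mm along y. It is built from two vertical stiles running the full outside height and two horizontal rails spanning the gap between the stiles.

C is a simple wooden stool: a rectangular seat 310 mm (x) by 325 mm (y), 28 mm thick, top face at z = 409 mm, on four square legs, each 40×40 mm in cross-section. The legs rest on z = 0, each flush with a corner of the seat.

The picture frame is on top of the table, centred. Two stools sit around the table at the −x, +x sides.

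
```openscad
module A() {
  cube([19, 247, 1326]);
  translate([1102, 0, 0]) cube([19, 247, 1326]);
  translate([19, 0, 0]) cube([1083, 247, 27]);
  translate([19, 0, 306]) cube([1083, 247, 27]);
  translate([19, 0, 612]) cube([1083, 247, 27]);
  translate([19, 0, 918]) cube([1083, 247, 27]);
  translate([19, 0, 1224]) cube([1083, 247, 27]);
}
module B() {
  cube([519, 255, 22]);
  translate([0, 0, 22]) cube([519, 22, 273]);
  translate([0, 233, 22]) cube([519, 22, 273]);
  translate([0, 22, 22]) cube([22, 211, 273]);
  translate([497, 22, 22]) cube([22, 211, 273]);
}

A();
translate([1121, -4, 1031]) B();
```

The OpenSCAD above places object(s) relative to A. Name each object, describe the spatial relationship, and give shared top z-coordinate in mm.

A is a bookshelf. B is an open box. The open box is beside the bookshelf with their tops flush at z = 1326. The shared top z-coordinate is 1326 mm.

Both tops at z = 1326 mm.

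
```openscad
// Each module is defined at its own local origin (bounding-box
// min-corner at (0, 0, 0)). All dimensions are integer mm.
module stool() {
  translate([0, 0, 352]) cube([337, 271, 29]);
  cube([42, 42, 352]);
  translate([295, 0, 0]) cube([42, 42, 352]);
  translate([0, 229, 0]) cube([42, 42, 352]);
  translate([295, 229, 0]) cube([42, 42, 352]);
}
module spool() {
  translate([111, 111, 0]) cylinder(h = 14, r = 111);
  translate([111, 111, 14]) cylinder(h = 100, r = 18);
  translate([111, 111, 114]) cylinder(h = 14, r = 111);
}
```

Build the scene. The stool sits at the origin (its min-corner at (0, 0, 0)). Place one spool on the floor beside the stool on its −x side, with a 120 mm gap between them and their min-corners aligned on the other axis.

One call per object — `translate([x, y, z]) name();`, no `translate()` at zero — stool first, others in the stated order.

stool();
translate([-342, 0, 0]) spool();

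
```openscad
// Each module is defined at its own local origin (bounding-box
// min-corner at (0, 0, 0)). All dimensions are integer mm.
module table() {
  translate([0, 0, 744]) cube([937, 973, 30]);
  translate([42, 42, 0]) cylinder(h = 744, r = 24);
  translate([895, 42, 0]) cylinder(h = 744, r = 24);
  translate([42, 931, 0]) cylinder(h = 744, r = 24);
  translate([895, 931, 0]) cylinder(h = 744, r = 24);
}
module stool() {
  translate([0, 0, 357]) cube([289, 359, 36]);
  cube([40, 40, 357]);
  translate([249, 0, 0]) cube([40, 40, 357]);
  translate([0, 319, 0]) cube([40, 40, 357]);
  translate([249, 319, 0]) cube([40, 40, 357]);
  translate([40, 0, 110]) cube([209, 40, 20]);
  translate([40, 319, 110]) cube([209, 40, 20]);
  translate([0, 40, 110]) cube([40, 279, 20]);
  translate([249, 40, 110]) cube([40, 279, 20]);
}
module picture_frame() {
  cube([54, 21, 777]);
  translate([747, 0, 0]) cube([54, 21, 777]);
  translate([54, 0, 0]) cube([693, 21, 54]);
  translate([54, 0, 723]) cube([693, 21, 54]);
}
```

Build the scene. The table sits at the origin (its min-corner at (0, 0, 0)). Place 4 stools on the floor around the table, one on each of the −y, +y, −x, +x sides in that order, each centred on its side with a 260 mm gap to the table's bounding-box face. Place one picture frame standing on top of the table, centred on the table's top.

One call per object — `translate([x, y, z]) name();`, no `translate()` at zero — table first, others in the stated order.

table();
translate([324, -619, 0]) stool();
translate([324, 1233, 0]) stool();
translate([-549, 307, 0]) stool();
translate([1197, 307, 0]) stool();
translate([68, 476, 774]) picture_frame();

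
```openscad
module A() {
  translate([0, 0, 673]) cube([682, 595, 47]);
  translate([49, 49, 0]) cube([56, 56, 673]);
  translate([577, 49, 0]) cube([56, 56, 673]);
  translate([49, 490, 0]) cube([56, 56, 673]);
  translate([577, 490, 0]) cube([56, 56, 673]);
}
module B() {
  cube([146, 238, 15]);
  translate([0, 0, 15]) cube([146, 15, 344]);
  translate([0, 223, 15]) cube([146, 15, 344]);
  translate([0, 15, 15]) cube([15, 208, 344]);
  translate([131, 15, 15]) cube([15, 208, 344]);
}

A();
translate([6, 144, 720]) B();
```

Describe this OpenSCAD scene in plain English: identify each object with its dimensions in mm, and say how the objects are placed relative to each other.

A is a rectangular dining table. The top is 682×595×47 mm with its upper surface at z = 720 mm. It stands on four 56×56 mm square legs, each inset 49 mm from the nearest pair of top edges, running from the floor to the underside of the top.

B is an open storage box with external size 146×238×359 mm and wall thickness 15 mm (the base is also 15 mm thick). The base covers the whole footprint; the four walls stand on the base, with the y-facing walls full-width and the x-facing walls fitting between their inner faces.

The open box is on top of the table.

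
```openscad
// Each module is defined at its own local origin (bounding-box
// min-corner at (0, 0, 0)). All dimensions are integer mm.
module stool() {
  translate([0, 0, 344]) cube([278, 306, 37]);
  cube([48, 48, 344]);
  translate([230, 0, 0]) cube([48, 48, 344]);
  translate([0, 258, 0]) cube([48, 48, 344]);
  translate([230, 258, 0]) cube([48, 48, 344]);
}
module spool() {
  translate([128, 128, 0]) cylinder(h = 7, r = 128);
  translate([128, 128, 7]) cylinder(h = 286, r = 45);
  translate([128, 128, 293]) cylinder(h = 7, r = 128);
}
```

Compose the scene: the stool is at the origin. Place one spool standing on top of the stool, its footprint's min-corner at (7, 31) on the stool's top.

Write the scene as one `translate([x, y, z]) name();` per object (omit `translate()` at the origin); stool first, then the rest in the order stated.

stool();
translate([7, 31, 381]) spool();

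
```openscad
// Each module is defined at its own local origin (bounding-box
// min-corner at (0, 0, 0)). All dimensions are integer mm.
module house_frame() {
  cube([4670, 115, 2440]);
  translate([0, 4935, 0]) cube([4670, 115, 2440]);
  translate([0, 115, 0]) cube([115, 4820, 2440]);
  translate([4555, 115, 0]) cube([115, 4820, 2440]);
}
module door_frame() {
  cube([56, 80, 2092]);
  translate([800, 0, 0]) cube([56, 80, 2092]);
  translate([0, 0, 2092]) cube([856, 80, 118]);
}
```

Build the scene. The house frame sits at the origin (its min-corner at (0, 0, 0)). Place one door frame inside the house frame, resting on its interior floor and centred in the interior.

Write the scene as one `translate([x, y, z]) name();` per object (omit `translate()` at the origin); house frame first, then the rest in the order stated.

house_frame();
translate([1907, 2485, 0]) door_frame();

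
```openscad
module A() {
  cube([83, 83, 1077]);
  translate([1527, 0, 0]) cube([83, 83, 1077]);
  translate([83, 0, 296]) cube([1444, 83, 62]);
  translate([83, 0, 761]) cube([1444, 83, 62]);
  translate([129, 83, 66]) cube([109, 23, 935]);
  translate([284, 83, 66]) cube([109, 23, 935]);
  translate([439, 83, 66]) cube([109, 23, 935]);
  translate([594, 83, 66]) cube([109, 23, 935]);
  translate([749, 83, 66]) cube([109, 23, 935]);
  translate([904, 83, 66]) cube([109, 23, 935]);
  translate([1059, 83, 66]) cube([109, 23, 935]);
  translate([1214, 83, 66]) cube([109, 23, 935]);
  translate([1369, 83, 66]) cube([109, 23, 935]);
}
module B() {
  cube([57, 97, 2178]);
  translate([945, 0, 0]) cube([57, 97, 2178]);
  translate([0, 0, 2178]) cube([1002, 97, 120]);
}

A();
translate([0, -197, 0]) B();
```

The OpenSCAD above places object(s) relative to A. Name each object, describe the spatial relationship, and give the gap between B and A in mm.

The door frame's nearest face is 100 mm from the fence section's −y face.

A is a fence section. B is a door frame. The door frame is on the floor beside the fence section on its −y side. The gap between the door frame and the fence section is 100 mm.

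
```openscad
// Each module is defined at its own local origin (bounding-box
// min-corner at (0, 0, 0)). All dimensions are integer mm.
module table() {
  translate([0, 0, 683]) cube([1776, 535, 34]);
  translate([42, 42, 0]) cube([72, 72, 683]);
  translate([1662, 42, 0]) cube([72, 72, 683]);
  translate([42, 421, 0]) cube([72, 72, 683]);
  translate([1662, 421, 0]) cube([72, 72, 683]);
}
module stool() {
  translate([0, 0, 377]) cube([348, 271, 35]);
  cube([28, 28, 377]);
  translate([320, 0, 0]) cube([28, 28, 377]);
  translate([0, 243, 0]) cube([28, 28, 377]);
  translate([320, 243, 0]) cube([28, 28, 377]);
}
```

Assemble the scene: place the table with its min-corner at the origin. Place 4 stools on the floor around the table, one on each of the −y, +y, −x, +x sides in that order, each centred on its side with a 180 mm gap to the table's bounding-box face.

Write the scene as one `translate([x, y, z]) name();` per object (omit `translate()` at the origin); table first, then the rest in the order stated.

table();
translate([714, -451, 0]) stool();
translate([714, 715, 0]) stool();
translate([-528, 132, 0]) stool();
translate([1956, 132, 0]) stool();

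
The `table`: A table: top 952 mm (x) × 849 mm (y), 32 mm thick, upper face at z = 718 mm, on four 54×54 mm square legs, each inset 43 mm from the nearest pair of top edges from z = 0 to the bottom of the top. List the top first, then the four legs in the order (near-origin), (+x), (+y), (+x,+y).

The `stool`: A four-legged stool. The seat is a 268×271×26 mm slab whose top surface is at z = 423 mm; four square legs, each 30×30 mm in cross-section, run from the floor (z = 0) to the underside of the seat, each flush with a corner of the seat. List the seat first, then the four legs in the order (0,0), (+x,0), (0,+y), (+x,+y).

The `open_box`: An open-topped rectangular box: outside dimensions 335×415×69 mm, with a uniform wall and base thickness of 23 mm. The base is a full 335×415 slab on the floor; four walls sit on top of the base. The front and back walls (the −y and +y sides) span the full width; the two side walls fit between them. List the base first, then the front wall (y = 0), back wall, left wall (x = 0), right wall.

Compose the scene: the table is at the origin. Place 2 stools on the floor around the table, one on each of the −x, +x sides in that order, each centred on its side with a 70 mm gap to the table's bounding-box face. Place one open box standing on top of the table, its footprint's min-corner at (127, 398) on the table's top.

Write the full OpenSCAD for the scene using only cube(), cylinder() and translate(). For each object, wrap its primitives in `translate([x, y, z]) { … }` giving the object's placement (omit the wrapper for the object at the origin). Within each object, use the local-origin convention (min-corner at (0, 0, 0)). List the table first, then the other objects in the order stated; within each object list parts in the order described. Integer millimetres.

translate([0, 0, 686]) cube([952, 849, 32]);
translate([43, 43, 0]) cube([54, 54, 686]);
translate([855, 43, 0]) cube([54, 54, 686]);
translate([43, 752, 0]) cube([54, 54, 686]);
translate([855, 752, 0]) cube([54, 54, 686]);
translate([-338, 289, 0]) {
  translate([0, 0, 397]) cube([268, 271, 26]);
  cube([30, 30, 397]);
  translate([238, 0, 0]) cube([30, 30, 397]);
  translate([0, 241, 0]) cube([30, 30, 397]);
  translate([238, 241, 0]) cube([30, 30, 397]);
}
translate([1022, 289, 0]) {
  translate([0, 0, 397]) cube([268, 271, 26]);
  cube([30, 30, 397]);
  translate([238, 0, 0]) cube([30, 30, 397]);
  translate([0, 241, 0]) cube([30, 30, 397]);
  translate([238, 241, 0]) cube([30, 30, 397]);
}
translate([127, 398, 718]) {
  cube([335, 415, 23]);
  translate([0, 0, 23]) cube([335, 23, 46]);
  translate([0, 392, 23]) cube([335, 23, 46]);
  translate([0, 23, 23]) cube([23, 369, 46]);
  translate([312, 23, 23]) cube([23, 369, 46]);
}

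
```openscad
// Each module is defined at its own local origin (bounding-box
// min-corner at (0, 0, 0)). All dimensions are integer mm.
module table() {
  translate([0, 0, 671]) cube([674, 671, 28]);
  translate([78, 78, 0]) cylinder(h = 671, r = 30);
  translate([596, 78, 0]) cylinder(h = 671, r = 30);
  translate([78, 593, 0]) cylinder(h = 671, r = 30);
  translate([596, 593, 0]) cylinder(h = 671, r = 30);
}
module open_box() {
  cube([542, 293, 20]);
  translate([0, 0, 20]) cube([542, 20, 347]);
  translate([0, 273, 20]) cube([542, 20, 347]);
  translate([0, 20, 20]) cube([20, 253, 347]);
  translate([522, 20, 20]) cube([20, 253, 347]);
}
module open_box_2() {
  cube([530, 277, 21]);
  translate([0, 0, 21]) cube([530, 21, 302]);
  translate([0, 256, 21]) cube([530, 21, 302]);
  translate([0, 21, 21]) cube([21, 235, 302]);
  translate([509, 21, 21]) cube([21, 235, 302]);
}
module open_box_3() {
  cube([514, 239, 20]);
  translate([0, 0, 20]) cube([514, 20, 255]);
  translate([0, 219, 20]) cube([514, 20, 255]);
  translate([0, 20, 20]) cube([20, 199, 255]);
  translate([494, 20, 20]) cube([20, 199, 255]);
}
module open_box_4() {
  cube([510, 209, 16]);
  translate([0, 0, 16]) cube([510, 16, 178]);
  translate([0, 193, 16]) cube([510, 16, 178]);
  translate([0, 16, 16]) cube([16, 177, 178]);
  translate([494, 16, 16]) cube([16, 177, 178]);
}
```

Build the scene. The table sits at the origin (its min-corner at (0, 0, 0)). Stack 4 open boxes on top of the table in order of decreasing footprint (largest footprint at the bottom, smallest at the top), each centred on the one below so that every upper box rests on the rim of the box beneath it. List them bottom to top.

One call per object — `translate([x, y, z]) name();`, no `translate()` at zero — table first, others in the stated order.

table();
translate([66, 189, 699]) open_box();
translate([72, 197, 1066]) open_box_2();
translate([80, 216, 1389]) open_box_3();
translate([82, 231, 1664]) open_box_4();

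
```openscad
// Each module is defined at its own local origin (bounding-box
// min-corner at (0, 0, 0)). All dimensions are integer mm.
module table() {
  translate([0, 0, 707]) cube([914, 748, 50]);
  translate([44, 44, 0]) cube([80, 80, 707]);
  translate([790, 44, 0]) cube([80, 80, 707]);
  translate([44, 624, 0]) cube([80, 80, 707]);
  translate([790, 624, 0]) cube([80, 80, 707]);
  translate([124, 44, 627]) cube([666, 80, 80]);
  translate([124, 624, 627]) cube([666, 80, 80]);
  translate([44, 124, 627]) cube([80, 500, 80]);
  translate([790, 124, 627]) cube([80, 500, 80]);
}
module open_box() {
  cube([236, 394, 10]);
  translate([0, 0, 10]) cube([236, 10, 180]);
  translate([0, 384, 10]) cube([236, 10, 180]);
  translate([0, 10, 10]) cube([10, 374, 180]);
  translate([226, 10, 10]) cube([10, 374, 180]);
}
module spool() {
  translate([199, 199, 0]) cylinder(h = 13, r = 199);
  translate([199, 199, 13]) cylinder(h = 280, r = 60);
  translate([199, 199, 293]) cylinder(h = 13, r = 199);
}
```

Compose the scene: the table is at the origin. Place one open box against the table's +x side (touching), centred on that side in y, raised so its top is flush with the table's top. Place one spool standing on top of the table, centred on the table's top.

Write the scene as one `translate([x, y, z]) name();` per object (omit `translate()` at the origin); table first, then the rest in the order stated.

table();
translate([914, 177, 567]) open_box();
translate([258, 175, 757]) spool();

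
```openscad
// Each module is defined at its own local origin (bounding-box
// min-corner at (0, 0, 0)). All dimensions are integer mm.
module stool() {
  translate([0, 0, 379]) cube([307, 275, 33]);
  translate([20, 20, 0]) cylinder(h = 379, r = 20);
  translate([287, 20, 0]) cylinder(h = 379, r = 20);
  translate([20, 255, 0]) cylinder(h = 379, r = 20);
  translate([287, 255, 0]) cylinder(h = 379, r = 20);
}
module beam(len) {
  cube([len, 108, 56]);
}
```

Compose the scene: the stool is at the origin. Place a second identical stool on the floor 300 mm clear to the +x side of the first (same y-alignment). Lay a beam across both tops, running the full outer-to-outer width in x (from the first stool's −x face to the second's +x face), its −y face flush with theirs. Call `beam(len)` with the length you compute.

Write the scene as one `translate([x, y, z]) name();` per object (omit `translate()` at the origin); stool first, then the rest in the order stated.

stool();
translate([607, 0, 0]) stool();
translate([0, 0, 412]) beam(914);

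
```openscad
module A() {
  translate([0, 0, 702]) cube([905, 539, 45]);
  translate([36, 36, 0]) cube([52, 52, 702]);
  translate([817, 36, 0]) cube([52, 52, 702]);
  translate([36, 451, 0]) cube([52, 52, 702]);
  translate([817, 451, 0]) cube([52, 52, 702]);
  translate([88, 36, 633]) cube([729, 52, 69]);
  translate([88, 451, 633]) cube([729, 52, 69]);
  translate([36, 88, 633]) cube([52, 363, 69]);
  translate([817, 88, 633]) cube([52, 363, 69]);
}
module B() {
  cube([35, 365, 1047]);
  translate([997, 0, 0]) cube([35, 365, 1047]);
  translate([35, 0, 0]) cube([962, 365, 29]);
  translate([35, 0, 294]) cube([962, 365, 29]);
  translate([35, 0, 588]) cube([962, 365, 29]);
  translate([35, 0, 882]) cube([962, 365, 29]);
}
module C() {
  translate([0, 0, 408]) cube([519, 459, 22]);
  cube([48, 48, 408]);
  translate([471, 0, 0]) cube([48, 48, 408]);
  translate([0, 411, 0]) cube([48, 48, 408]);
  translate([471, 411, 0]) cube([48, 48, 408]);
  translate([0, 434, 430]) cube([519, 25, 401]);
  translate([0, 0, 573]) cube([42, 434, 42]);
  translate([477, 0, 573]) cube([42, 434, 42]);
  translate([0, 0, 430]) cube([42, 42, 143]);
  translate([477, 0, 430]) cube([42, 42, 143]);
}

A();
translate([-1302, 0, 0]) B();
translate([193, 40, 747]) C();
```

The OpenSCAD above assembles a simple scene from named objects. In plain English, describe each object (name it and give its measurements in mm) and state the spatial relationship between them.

A is a table with a 905×539 mm rectangular top, 45 mm thick, top surface at z = 747 mm, supported by four 52×52 mm square legs, each inset 36 mm from the nearest pair of top edges, running from the floor. Four apron rails, 52 mm thick and 69 mm tall, run between adjacent legs with their top edges flush with the underside of the top and their outer faces flush with the legs' outer faces.

B is an open bookshelf. Two side panels, each 35 mm thick, 365 mm deep and 1047 mm tall, stand 1032 mm apart (outside-to-outside). Between them sit 4 shelves, each 29 mm thick and 365 mm deep, spanning the full gap between the sides. The bottom shelf rests on the floor (its underside at z = 0) and the clear gap between one shelf's top and the next shelf's underside is 265 mm.

C is a chair. The seat is a 519×459×22 mm slab with its top at z = 430 mm, on four 48×48 mm corner legs (flush with the seat edges, standing on z = 0). A flat backrest 25 mm thick, 401 mm tall, spans the full seat width and rises from the seat top along its +y edge, rear face flush with the rear of the seat. Two armrests of 42×42 mm section run along each side from the seat's front edge to the front of the backrest, top faces 185 mm above the seat top and outer faces flush with the seat's x-edges; a 42×42 mm post under the front of each armrest stands on the seat at the front corner.

The bookshelf is on the floor beside the table on its −x side. The chair is on top of the table, centred.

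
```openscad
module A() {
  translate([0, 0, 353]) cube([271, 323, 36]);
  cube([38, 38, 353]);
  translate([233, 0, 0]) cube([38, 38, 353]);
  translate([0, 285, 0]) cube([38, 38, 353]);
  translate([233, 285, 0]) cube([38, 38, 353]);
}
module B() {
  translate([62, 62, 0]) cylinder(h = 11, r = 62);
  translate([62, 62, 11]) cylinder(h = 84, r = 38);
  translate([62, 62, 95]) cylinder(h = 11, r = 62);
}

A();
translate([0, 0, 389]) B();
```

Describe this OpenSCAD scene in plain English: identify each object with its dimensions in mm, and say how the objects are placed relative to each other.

A is a simple wooden stool: a rectangular seat 271 mm (x) by 323 mm (y), 36 mm thick, top face at z = 389 mm, on four square legs, each 38×38 mm in cross-section. The legs rest on z = 0, each flush with a corner of the seat.

B is a spool: two coaxial disc flanges of radius 62 mm and thickness 11 mm, joined by a core cylinder of radius 38 mm and height 84 mm. The lower flange rests on z = 0 and the three cylinders share a vertical axis.

The spool is on top of the stool.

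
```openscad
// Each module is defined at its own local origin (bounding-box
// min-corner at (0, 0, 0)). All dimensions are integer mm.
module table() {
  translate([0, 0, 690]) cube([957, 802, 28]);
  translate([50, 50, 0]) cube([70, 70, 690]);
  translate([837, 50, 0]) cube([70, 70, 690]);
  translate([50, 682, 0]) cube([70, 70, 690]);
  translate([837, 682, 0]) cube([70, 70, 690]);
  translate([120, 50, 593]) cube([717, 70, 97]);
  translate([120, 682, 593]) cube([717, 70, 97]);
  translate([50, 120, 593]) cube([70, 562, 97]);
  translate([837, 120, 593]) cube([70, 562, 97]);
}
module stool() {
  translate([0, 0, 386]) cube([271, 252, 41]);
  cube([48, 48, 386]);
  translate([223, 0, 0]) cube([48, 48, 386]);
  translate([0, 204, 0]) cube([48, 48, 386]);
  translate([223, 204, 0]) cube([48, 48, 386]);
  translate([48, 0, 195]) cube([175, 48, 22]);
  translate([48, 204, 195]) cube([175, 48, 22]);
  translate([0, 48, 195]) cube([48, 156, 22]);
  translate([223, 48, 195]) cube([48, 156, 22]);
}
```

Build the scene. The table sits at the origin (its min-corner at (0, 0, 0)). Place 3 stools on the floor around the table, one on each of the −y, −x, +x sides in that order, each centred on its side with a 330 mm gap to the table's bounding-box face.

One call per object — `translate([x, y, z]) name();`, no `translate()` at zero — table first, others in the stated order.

table();
translate([343, -582, 0]) stool();
translate([-601, 275, 0]) stool();
translate([1287, 275, 0]) stool();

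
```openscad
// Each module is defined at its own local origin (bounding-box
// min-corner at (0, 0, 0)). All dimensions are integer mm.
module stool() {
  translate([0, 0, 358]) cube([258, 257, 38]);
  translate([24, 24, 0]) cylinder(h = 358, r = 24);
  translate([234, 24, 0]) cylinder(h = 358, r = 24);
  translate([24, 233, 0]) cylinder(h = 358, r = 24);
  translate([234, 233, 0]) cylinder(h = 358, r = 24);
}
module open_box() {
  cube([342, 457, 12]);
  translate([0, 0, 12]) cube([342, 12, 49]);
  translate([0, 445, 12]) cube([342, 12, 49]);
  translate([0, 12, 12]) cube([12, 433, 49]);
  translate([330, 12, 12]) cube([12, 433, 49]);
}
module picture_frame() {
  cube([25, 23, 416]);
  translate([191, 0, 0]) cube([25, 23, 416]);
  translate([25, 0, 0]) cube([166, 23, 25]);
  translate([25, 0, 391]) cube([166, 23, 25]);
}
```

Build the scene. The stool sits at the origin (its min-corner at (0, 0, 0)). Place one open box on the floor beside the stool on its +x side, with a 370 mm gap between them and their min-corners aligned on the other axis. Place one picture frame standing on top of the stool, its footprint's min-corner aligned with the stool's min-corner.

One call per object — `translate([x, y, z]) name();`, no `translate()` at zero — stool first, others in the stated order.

stool();
translate([628, 0, 0]) open_box();
translate([0, 0, 396]) picture_frame();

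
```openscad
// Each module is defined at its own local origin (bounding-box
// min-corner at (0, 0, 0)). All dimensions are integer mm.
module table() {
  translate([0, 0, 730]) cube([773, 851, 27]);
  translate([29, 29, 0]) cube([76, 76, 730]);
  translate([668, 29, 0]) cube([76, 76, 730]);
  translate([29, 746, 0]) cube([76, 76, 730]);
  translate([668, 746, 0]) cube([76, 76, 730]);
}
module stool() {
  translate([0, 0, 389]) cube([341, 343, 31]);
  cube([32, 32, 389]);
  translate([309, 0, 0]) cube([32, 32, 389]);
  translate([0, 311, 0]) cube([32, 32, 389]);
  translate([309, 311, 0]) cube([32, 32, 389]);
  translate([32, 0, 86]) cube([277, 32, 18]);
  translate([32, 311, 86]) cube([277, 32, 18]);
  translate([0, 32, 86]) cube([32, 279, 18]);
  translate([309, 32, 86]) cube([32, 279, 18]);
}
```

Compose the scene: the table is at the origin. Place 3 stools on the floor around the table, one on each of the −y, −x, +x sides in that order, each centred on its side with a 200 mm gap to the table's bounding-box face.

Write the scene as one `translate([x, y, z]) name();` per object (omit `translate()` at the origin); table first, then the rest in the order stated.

table();
translate([216, -543, 0]) stool();
translate([-541, 254, 0]) stool();
translate([973, 254, 0]) stool();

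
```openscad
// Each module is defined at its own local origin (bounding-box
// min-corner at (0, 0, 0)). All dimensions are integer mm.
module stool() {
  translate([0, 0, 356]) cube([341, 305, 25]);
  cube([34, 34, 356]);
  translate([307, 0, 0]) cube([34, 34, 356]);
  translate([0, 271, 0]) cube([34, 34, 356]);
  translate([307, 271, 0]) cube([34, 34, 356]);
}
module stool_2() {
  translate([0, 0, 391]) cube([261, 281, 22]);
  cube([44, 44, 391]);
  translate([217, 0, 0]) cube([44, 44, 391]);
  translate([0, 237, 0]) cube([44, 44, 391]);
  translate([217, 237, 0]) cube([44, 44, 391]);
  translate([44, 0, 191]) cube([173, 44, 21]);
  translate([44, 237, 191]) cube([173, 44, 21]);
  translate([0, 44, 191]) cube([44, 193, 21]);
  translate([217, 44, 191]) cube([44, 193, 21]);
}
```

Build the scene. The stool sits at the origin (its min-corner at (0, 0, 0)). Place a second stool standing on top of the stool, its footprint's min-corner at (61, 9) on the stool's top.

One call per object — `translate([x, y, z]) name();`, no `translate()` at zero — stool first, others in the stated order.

stool();
translate([61, 9, 381]) stool_2();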